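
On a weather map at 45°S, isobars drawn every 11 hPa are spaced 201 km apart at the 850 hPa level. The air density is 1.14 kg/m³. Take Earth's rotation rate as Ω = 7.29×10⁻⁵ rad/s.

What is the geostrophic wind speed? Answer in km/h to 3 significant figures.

168 km/h

Coriolis parameter at 45°S:
f = 2Ω sin φ = 2 × 7.29×10⁻⁵ × sin 45° = 1.03×10⁻⁴ s⁻¹
Pressure gradient: |∂P/∂n| = 1100 Pa / 201000 m = 5.47×10⁻³ Pa/m
Geostrophic balance (pressure-gradient force = Coriolis force):
V_g = (1/(fρ)) |∂P/∂n| = 5.47×10⁻³ / (1.03×10⁻⁴ × 1.14) = 46.6 m/s
Converting: 46.6 m/s × 3.6 = 168 km/h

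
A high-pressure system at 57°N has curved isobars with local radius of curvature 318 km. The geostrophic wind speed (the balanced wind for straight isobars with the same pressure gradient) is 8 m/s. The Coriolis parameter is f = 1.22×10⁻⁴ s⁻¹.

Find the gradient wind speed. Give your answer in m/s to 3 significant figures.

11.3 m/s

Around a high, pressure-gradient force acts outward with centrifugal, so Coriolis balances both:
fV = (1/ρ)|∂P/∂n| + V²/R  →  V² − fR·V + fR·V_g = 0
With fR = 1.22×10⁻⁴ × 318×10³ m = 38.8 m/s:
V = [fR − √((fR)² − 4 fR V_g)]/2 = [38.8 − √(38.8² − 4×38.8×8)]/2 = 11.3 m/s
Supergeostrophic (V > V_g = 8 m/s), as expected around a high.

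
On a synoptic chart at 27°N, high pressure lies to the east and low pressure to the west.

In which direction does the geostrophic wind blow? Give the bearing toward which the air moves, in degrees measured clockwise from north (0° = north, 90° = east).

The pressure-gradient force points toward the west (bearing 270°).
Geostrophic balance: in the Northern Hemisphere the Coriolis force deflects motion to the right, so the geostrophic wind blows 90° to the right of the pressure-gradient force (low pressure on the left).
Rotating 270° by 90° clockwise gives 000° — the wind blows toward the north.

000°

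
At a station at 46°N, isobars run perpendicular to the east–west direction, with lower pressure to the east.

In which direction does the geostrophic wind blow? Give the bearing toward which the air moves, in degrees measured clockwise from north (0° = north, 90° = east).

180°

The pressure-gradient force points toward the east (bearing 090°).
Geostrophic balance: in the Northern Hemisphere the Coriolis force deflects motion to the right, so the geostrophic wind blows 90° to the right of the pressure-gradient force (low pressure on the left).
Rotating 090° by 90° clockwise gives 180° — the wind blows toward the south.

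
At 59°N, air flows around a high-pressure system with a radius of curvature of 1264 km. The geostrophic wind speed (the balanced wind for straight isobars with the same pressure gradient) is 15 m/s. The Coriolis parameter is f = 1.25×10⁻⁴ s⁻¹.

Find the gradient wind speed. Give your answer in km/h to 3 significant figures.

60.4 km/h

Around a high, pressure-gradient force acts outward with centrifugal, so Coriolis balances both:
fV = (1/ρ)|∂P/∂n| + V²/R  →  V² − fR·V + fR·V_g = 0
With fR = 1.25×10⁻⁴ × 1264×10³ m = 158 m/s:
V = [fR − √((fR)² − 4 fR V_g)]/2 = [158 − √(158² − 4×158×15)]/2 = 16.8 m/s
Supergeostrophic (V > V_g = 15 m/s), as expected around a high.
Converting: 16.8 m/s × 3.6 = 60.4 km/h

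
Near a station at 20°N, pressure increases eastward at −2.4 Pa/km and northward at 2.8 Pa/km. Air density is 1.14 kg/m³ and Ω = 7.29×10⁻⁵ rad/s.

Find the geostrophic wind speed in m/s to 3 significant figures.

Coriolis parameter at 20°N:
f = 2Ω sin φ = 2 × 7.29×10⁻⁵ × sin 20° = 4.99×10⁻⁵ s⁻¹
Component geostrophic relations (x east, y north):
u_g = −(1/(fρ)) ∂P/∂y,  v_g = (1/(fρ)) ∂P/∂x
u_g = −(2.8×10⁻³)/(4.99×10⁻⁵ × 1.14) = −49.3 m/s;  v_g = (−2.4×10⁻³)/(4.99×10⁻⁵ × 1.14) = −42.2 m/s
|V_g| = √(u_g² + v_g²) = 64.9 m/s

64.9 m/s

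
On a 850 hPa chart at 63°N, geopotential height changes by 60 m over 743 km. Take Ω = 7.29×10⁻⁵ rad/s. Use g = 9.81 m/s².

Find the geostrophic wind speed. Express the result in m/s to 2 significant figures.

Coriolis parameter at 63°N:
f = 2Ω sin φ = 2 × 7.29×10⁻⁵ × sin 63° = 1.30×10⁻⁴ s⁻¹
Height gradient: |∂Z/∂n| = 60 m / 743000 m = 8.08×10⁻⁵
On a pressure surface, geostrophic balance gives V_g = (g/f)|∂Z/∂n|:
V_g = 9.81 × 8.08×10⁻⁵ / 1.30×10⁻⁴ = 6.10 m/s

6.1 m/s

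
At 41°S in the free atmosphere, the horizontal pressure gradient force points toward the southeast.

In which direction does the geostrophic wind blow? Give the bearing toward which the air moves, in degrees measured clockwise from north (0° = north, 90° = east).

The pressure-gradient force points toward the southeast (bearing 135°).
Geostrophic balance: in the Southern Hemisphere the Coriolis force deflects motion to the left, so the geostrophic wind blows 90° to the left of the pressure-gradient force (low pressure on the right).
Rotating 135° by 90° counterclockwise gives 045° — the wind blows toward the northeast.

045°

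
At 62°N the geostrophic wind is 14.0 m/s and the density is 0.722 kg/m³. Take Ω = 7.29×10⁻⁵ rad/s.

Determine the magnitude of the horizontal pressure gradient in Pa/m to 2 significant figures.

Coriolis parameter at 62°N:
f = 2Ω sin φ = 2 × 7.29×10⁻⁵ × sin 62° = 1.29×10⁻⁴ s⁻¹
Geostrophic balance rearranged: |∂P/∂n| = f ρ V_g
|∂P/∂n| = 1.29×10⁻⁴ × 0.722 × 14.0 = 1.30×10⁻³ Pa/m

1.3×10⁻³ Pa/m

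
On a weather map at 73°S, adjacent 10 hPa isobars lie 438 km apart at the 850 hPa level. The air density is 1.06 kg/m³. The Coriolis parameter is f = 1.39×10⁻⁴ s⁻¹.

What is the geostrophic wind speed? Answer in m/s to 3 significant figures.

15.5 m/s

Pressure gradient: |∂P/∂n| = 1000 Pa / 438000 m = 2.28×10⁻³ Pa/m
Geostrophic balance (pressure-gradient force = Coriolis force):
V_g = (1/(fρ)) |∂P/∂n| = 2.28×10⁻³ / (1.39×10⁻⁴ × 1.06) = 15.5 m/s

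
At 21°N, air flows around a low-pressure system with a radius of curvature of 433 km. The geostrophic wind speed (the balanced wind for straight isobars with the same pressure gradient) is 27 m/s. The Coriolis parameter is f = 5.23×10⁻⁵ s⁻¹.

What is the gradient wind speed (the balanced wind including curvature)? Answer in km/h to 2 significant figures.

Around a low, centrifugal force acts outward with Coriolis, so pressure-gradient force balances both:
(1/ρ)|∂P/∂n| = fV + V²/R  →  V² + fR·V − fR·V_g = 0
With fR = 5.23×10⁻⁵ × 433×10³ m = 22.6 m/s:
V = [−fR + √((fR)² + 4 fR V_g)]/2 = [−22.6 + √(22.6² + 4×22.6×27)]/2 = 15.9 m/s
Subgeostrophic (V < V_g = 27 m/s), as expected around a low.
Converting: 15.9 m/s × 3.6 = 57 km/h

57 km/h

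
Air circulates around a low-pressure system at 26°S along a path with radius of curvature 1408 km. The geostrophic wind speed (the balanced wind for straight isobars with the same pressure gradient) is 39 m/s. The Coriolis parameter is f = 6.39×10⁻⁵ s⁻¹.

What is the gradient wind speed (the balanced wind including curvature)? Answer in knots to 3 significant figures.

Around a low, centrifugal force acts outward with Coriolis, so pressure-gradient force balances both:
(1/ρ)|∂P/∂n| = fV + V²/R  →  V² + fR·V − fR·V_g = 0
With fR = 6.39×10⁻⁵ × 1408×10³ m = 90.0 m/s:
V = [−fR + √((fR)² + 4 fR V_g)]/2 = [−90.0 + √(90.0² + 4×90.0×39)]/2 = 29.4 m/s
Subgeostrophic (V < V_g = 39 m/s), as expected around a low.
Converting: 29.4 m/s × 1.944 = 57.1 knots

57.1 knots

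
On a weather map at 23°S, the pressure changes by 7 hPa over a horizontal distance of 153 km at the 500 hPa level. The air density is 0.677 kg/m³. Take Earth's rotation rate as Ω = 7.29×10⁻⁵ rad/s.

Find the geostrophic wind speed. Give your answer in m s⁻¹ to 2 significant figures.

120 m s⁻¹

Coriolis parameter at 23°S:
f = 2Ω sin φ = 2 × 7.29×10⁻⁵ × sin 23° = 5.70×10⁻⁵ s⁻¹
Pressure gradient: |∂P/∂n| = 700 Pa / 153000 m = 4.58×10⁻³ Pa/m
Geostrophic balance (pressure-gradient force = Coriolis force):
V_g = (1/(fρ)) |∂P/∂n| = 4.58×10⁻³ / (5.70×10⁻⁵ × 0.677) = 119 m/s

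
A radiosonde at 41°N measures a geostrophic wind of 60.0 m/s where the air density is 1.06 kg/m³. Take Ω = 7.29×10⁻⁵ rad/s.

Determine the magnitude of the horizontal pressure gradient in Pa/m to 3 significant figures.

6.08×10⁻³ Pa/m

Coriolis parameter at 41°N:
f = 2Ω sin φ = 2 × 7.29×10⁻⁵ × sin 41° = 9.57×10⁻⁵ s⁻¹
Geostrophic balance rearranged: |∂P/∂n| = f ρ V_g
|∂P/∂n| = 9.57×10⁻⁵ × 1.06 × 60.0 = 6.08×10⁻³ Pa/m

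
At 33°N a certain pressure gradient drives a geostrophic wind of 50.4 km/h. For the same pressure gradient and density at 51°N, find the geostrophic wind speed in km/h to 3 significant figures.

35.3 km/h

With the same pressure gradient and density, V_g ∝ 1/f ∝ 1/sin φ.
V₂ = V₁ · sin φ₁ / sin φ₂ = 50.4 × sin 33° / sin 51°
V₂ = 50.4 × 0.5446/0.7771 = 35.3 km/h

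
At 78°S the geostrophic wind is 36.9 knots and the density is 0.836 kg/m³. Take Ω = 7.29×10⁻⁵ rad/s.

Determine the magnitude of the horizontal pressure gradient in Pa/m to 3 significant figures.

Coriolis parameter at 78°S:
f = 2Ω sin φ = 2 × 7.29×10⁻⁵ × sin 78° = 1.43×10⁻⁴ s⁻¹
Wind speed in SI: 36.9 knots = 19.0 m/s
Geostrophic balance rearranged: |∂P/∂n| = f ρ V_g
|∂P/∂n| = 1.43×10⁻⁴ × 0.836 × 19.0 = 2.26×10⁻³ Pa/m

2.26×10⁻³ Pa/m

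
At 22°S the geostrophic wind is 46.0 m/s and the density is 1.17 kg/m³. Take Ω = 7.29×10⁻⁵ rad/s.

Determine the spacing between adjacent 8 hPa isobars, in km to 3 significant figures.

Coriolis parameter at 22°S:
f = 2Ω sin φ = 2 × 7.29×10⁻⁵ × sin 22° = 5.46×10⁻⁵ s⁻¹
Geostrophic balance rearranged: |∂P/∂n| = f ρ V_g
|∂P/∂n| = 5.46×10⁻⁵ × 1.17 × 46.0 = 2.94×10⁻³ Pa/m
Isobar spacing: Δn = ΔP/|∂P/∂n| = 800 Pa / 2.94×10⁻³ Pa/m = 272153 m ≈ 272 km

272 km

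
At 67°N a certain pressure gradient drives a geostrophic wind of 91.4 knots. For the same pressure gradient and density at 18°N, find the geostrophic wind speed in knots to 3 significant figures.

272 knots

With the same pressure gradient and density, V_g ∝ 1/f ∝ 1/sin φ.
V₂ = V₁ · sin φ₁ / sin φ₂ = 91.4 × sin 67° / sin 18°
V₂ = 91.4 × 0.9205/0.3090 = 272 knots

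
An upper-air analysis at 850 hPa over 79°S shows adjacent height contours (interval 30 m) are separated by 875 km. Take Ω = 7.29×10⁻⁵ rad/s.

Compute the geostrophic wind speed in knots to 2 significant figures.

Coriolis parameter at 79°S:
f = 2Ω sin φ = 2 × 7.29×10⁻⁵ × sin 79° = 1.43×10⁻⁴ s⁻¹
Height gradient: |∂Z/∂n| = 30 m / 875000 m = 3.43×10⁻⁵
On a pressure surface, geostrophic balance gives V_g = (g/f)|∂Z/∂n|:
V_g = 9.81 × 3.43×10⁻⁵ / 1.43×10⁻⁴ = 2.35 m/s
Converting: 2.35 m/s × 1.944 = 4.6 knots

4.6 knots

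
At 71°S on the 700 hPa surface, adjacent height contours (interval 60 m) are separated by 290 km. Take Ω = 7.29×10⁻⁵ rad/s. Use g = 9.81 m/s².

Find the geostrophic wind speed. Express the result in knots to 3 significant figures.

28.6 knots

Coriolis parameter at 71°S:
f = 2Ω sin φ = 2 × 7.29×10⁻⁵ × sin 71° = 1.38×10⁻⁴ s⁻¹
Height gradient: |∂Z/∂n| = 60 m / 290000 m = 2.07×10⁻⁴
On a pressure surface, geostrophic balance gives V_g = (g/f)|∂Z/∂n|:
V_g = 9.81 × 2.07×10⁻⁴ / 1.38×10⁻⁴ = 14.7 m/s
Converting: 14.7 m/s × 1.944 = 28.6 knots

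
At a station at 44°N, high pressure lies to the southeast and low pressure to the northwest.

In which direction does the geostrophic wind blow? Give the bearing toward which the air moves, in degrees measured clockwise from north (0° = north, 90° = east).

The pressure-gradient force points toward the northwest (bearing 315°).
Geostrophic balance: in the Northern Hemisphere the Coriolis force deflects motion to the right, so the geostrophic wind blows 90° to the right of the pressure-gradient force (low pressure on the left).
Rotating 315° by 90° clockwise gives 045° — the wind blows toward the northeast.

045°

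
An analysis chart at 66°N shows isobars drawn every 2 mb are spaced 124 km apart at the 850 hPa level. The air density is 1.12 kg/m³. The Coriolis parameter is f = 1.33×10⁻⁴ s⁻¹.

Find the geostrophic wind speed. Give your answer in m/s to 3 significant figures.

Pressure gradient: |∂P/∂n| = 200 Pa / 124000 m = 1.61×10⁻³ Pa/m
Geostrophic balance (pressure-gradient force = Coriolis force):
V_g = (1/(fρ)) |∂P/∂n| = 1.61×10⁻³ / (1.33×10⁻⁴ × 1.12) = 10.8 m/s

10.8 m/s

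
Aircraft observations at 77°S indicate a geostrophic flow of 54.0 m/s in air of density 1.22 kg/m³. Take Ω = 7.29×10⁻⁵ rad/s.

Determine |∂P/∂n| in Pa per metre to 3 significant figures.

Coriolis parameter at 77°S:
f = 2Ω sin φ = 2 × 7.29×10⁻⁵ × sin 77° = 1.42×10⁻⁴ s⁻¹
Geostrophic balance rearranged: |∂P/∂n| = f ρ V_g
|∂P/∂n| = 1.42×10⁻⁴ × 1.22 × 54.0 = 9.36×10⁻³ Pa/m

9.36×10⁻³ Pa/m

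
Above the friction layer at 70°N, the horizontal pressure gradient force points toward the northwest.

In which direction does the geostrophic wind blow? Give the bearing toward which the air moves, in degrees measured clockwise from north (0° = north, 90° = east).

The pressure-gradient force points toward the northwest (bearing 315°).
Geostrophic balance: in the Northern Hemisphere the Coriolis force deflects motion to the right, so the geostrophic wind blows 90° to the right of the pressure-gradient force (low pressure on the left).
Rotating 315° by 90° clockwise gives 045° — the wind blows toward the northeast.

045°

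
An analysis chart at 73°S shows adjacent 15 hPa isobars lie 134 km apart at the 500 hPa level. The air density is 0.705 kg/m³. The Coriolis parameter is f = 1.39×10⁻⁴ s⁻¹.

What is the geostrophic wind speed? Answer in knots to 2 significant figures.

220 knots

Pressure gradient: |∂P/∂n| = 1500 Pa / 134000 m = 1.12×10⁻² Pa/m
Geostrophic balance (pressure-gradient force = Coriolis force):
V_g = (1/(fρ)) |∂P/∂n| = 1.12×10⁻² / (1.39×10⁻⁴ × 0.705) = 114 m/s
Converting: 114 m/s × 1.944 = 220 knots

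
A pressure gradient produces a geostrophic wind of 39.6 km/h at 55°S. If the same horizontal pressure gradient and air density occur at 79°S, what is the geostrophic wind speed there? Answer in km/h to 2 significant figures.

With the same pressure gradient and density, V_g ∝ 1/f ∝ 1/sin φ.
V₂ = V₁ · sin φ₁ / sin φ₂ = 39.6 × sin 55° / sin 79°
V₂ = 39.6 × 0.8192/0.9816 = 33 km/h

33 km/h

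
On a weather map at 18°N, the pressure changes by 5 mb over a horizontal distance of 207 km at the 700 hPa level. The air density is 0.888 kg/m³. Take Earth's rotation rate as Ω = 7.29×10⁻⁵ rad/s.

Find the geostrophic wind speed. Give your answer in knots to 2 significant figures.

120 knots

Coriolis parameter at 18°N:
f = 2Ω sin φ = 2 × 7.29×10⁻⁵ × sin 18° = 4.51×10⁻⁵ s⁻¹
Pressure gradient: |∂P/∂n| = 500 Pa / 207000 m = 2.42×10⁻³ Pa/m
Geostrophic balance (pressure-gradient force = Coriolis force):
V_g = (1/(fρ)) |∂P/∂n| = 2.42×10⁻³ / (4.51×10⁻⁵ × 0.888) = 60.4 m/s
Converting: 60.4 m/s × 1.944 = 120 knots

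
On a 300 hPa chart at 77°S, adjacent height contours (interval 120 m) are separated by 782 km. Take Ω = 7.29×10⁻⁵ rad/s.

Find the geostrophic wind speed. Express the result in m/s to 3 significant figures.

10.6 m/s

Coriolis parameter at 77°S:
f = 2Ω sin φ = 2 × 7.29×10⁻⁵ × sin 77° = 1.42×10⁻⁴ s⁻¹
Height gradient: |∂Z/∂n| = 120 m / 782000 m = 1.53×10⁻⁴
On a pressure surface, geostrophic balance gives V_g = (g/f)|∂Z/∂n|:
V_g = 9.81 × 1.53×10⁻⁴ / 1.42×10⁻⁴ = 10.6 m/s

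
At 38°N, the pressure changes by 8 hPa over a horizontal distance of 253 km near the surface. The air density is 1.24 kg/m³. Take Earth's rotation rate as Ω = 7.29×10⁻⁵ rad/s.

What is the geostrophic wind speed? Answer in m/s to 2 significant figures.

28 m/s

Coriolis parameter at 38°N:
f = 2Ω sin φ = 2 × 7.29×10⁻⁵ × sin 38° = 8.98×10⁻⁵ s⁻¹
Pressure gradient: |∂P/∂n| = 800 Pa / 253000 m = 3.16×10⁻³ Pa/m
Geostrophic balance (pressure-gradient force = Coriolis force):
V_g = (1/(fρ)) |∂P/∂n| = 3.16×10⁻³ / (8.98×10⁻⁵ × 1.24) = 28.4 m/s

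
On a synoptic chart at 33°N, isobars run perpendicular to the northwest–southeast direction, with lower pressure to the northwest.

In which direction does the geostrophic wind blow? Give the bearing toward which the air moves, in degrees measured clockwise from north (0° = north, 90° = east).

The pressure-gradient force points toward the northwest (bearing 315°).
Geostrophic balance: in the Northern Hemisphere the Coriolis force deflects motion to the right, so the geostrophic wind blows 90° to the right of the pressure-gradient force (low pressure on the left).
Rotating 315° by 90° clockwise gives 045° — the wind blows toward the northeast.

045°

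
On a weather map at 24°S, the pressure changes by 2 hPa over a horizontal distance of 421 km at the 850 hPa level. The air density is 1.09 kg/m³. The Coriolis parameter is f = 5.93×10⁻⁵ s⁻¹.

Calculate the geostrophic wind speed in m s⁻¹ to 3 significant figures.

Pressure gradient: |∂P/∂n| = 200 Pa / 421000 m = 4.75×10⁻⁴ Pa/m
Geostrophic balance (pressure-gradient force = Coriolis force):
V_g = (1/(fρ)) |∂P/∂n| = 4.75×10⁻⁴ / (5.93×10⁻⁵ × 1.09) = 7.35 m/s

7.35 m s⁻¹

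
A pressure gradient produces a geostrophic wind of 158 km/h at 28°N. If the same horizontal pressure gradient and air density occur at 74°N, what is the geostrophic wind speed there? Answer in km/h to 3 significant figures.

77.2 km/h

With the same pressure gradient and density, V_g ∝ 1/f ∝ 1/sin φ.
V₂ = V₁ · sin φ₁ / sin φ₂ = 158 × sin 28° / sin 74°
V₂ = 158 × 0.4695/0.9613 = 77.2 km/h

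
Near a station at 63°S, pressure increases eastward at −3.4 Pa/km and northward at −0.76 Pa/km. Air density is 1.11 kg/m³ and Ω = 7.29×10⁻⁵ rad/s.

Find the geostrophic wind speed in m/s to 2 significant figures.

Coriolis parameter at 63°S:
f = 2Ω sin φ = 2 × 7.29×10⁻⁵ × sin 63° = 1.30×10⁻⁴ s⁻¹
In the Southern Hemisphere f is negative: f = −1.30×10⁻⁴ s⁻¹.
Component geostrophic relations (x east, y north):
u_g = −(1/(fρ)) ∂P/∂y,  v_g = (1/(fρ)) ∂P/∂x
u_g = −(−0.76×10⁻³)/(−1.30×10⁻⁴ × 1.11) = −5.27 m/s;  v_g = (−3.4×10⁻³)/(−1.30×10⁻⁴ × 1.11) = 23.6 m/s
|V_g| = √(u_g² + v_g²) = 24.2 m/s

24 m/s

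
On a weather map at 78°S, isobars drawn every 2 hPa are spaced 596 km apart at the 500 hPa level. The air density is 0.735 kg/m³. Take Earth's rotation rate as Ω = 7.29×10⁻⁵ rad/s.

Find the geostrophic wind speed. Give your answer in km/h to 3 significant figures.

Coriolis parameter at 78°S:
f = 2Ω sin φ = 2 × 7.29×10⁻⁵ × sin 78° = 1.43×10⁻⁴ s⁻¹
Pressure gradient: |∂P/∂n| = 200 Pa / 596000 m = 3.36×10⁻⁴ Pa/m
Geostrophic balance (pressure-gradient force = Coriolis force):
V_g = (1/(fρ)) |∂P/∂n| = 3.36×10⁻⁴ / (1.43×10⁻⁴ × 0.735) = 3.20 m/s
Converting: 3.20 m/s × 3.6 = 11.5 km/h

11.5 km/h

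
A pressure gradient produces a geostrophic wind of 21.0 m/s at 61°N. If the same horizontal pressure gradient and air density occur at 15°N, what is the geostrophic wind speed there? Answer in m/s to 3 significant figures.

With the same pressure gradient and density, V_g ∝ 1/f ∝ 1/sin φ.
V₂ = V₁ · sin φ₁ / sin φ₂ = 21.0 × sin 61° / sin 15°
V₂ = 21.0 × 0.8746/0.2588 = 71.0 m/s

71.0 m/s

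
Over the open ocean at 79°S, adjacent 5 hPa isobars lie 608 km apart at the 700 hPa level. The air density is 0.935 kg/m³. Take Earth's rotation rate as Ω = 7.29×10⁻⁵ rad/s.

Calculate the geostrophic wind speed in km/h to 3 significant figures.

22.1 km/h

Coriolis parameter at 79°S:
f = 2Ω sin φ = 2 × 7.29×10⁻⁵ × sin 79° = 1.43×10⁻⁴ s⁻¹
Pressure gradient: |∂P/∂n| = 500 Pa / 608000 m = 8.22×10⁻⁴ Pa/m
Geostrophic balance (pressure-gradient force = Coriolis force):
V_g = (1/(fρ)) |∂P/∂n| = 8.22×10⁻⁴ / (1.43×10⁻⁴ × 0.935) = 6.15 m/s
Converting: 6.15 m/s × 3.6 = 22.1 km/h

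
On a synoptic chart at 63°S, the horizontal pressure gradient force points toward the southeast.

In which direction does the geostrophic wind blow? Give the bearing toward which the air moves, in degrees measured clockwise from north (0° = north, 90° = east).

The pressure-gradient force points toward the southeast (bearing 135°).
Geostrophic balance: in the Southern Hemisphere the Coriolis force deflects motion to the left, so the geostrophic wind blows 90° to the left of the pressure-gradient force (low pressure on the right).
Rotating 135° by 90° counterclockwise gives 045° — the wind blows toward the northeast.

045°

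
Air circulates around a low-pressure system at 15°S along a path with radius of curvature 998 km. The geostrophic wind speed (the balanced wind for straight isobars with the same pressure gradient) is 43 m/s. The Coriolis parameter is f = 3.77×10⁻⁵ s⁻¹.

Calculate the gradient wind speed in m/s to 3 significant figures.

25.6 m/s

Around a low, centrifugal force acts outward with Coriolis, so pressure-gradient force balances both:
(1/ρ)|∂P/∂n| = fV + V²/R  →  V² + fR·V − fR·V_g = 0
With fR = 3.77×10⁻⁵ × 998×10³ m = 37.6 m/s:
V = [−fR + √((fR)² + 4 fR V_g)]/2 = [−37.6 + √(37.6² + 4×37.6×43)]/2 = 25.6 m/s
Subgeostrophic (V < V_g = 43 m/s), as expected around a low.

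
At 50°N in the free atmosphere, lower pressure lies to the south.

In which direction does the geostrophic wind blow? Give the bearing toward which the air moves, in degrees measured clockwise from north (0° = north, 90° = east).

The pressure-gradient force points toward the south (bearing 180°).
Geostrophic balance: in the Northern Hemisphere the Coriolis force deflects motion to the right, so the geostrophic wind blows 90° to the right of the pressure-gradient force (low pressure on the left).
Rotating 180° by 90° clockwise gives 270° — the wind blows toward the west.

270°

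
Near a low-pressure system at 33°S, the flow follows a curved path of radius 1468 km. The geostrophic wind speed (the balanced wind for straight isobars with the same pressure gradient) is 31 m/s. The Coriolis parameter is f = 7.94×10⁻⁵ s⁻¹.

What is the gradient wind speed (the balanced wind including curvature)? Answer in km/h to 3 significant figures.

Around a low, centrifugal force acts outward with Coriolis, so pressure-gradient force balances both:
(1/ρ)|∂P/∂n| = fV + V²/R  →  V² + fR·V − fR·V_g = 0
With fR = 7.94×10⁻⁵ × 1468×10³ m = 117 m/s:
V = [−fR + √((fR)² + 4 fR V_g)]/2 = [−117 + √(117² + 4×117×31)]/2 = 25.4 m/s
Subgeostrophic (V < V_g = 31 m/s), as expected around a low.
Converting: 25.4 m/s × 3.6 = 91.6 km/h

91.6 km/h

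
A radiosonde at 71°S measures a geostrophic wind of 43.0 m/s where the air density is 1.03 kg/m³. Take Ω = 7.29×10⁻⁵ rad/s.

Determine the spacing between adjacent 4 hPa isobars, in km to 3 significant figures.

65.5 km

Coriolis parameter at 71°S:
f = 2Ω sin φ = 2 × 7.29×10⁻⁵ × sin 71° = 1.38×10⁻⁴ s⁻¹
Geostrophic balance rearranged: |∂P/∂n| = f ρ V_g
|∂P/∂n| = 1.38×10⁻⁴ × 1.03 × 43.0 = 6.11×10⁻³ Pa/m
Isobar spacing: Δn = ΔP/|∂P/∂n| = 400 Pa / 6.11×10⁻³ Pa/m = 65513 m ≈ 65.5 km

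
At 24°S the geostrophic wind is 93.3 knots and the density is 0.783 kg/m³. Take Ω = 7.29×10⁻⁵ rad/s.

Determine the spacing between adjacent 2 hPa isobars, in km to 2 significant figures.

Coriolis parameter at 24°S:
f = 2Ω sin φ = 2 × 7.29×10⁻⁵ × sin 24° = 5.93×10⁻⁵ s⁻¹
Wind speed in SI: 93.3 knots = 48.0 m/s
Geostrophic balance rearranged: |∂P/∂n| = f ρ V_g
|∂P/∂n| = 5.93×10⁻⁵ × 0.783 × 48.0 = 2.23×10⁻³ Pa/m
Isobar spacing: Δn = ΔP/|∂P/∂n| = 200 Pa / 2.23×10⁻³ Pa/m = 89738 m ≈ 90 km

90 km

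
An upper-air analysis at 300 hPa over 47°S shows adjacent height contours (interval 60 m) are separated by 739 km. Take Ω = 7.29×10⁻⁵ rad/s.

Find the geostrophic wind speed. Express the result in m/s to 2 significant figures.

Coriolis parameter at 47°S:
f = 2Ω sin φ = 2 × 7.29×10⁻⁵ × sin 47° = 1.07×10⁻⁴ s⁻¹
Height gradient: |∂Z/∂n| = 60 m / 739000 m = 8.12×10⁻⁵
On a pressure surface, geostrophic balance gives V_g = (g/f)|∂Z/∂n|:
V_g = 9.81 × 8.12×10⁻⁵ / 1.07×10⁻⁴ = 7.47 m/s

7.5 m/s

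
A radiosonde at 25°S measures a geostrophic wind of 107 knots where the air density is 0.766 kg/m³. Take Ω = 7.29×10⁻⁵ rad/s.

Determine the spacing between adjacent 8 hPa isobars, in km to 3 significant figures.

308 km

Coriolis parameter at 25°S:
f = 2Ω sin φ = 2 × 7.29×10⁻⁵ × sin 25° = 6.16×10⁻⁵ s⁻¹
Wind speed in SI: 107 knots = 55.0 m/s
Geostrophic balance rearranged: |∂P/∂n| = f ρ V_g
|∂P/∂n| = 6.16×10⁻⁵ × 0.766 × 55.0 = 2.60×10⁻³ Pa/m
Isobar spacing: Δn = ΔP/|∂P/∂n| = 800 Pa / 2.60×10⁻³ Pa/m = 307917 m ≈ 308 km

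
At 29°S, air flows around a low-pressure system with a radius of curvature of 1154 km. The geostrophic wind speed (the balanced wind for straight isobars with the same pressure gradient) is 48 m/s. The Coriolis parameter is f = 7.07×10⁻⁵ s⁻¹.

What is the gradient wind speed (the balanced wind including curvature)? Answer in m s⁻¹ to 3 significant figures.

33.9 m s⁻¹

Around a low, centrifugal force acts outward with Coriolis, so pressure-gradient force balances both:
(1/ρ)|∂P/∂n| = fV + V²/R  →  V² + fR·V − fR·V_g = 0
With fR = 7.07×10⁻⁵ × 1154×10³ m = 81.6 m/s:
V = [−fR + √((fR)² + 4 fR V_g)]/2 = [−81.6 + √(81.6² + 4×81.6×48)]/2 = 33.9 m/s
Subgeostrophic (V < V_g = 48 m/s), as expected around a low.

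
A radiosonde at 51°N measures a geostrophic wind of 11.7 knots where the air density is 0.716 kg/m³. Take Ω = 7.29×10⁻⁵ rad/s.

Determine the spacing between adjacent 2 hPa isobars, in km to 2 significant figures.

410 km

Coriolis parameter at 51°N:
f = 2Ω sin φ = 2 × 7.29×10⁻⁵ × sin 51° = 1.13×10⁻⁴ s⁻¹
Wind speed in SI: 11.7 knots = 6.02 m/s
Geostrophic balance rearranged: |∂P/∂n| = f ρ V_g
|∂P/∂n| = 1.13×10⁻⁴ × 0.716 × 6.02 = 4.88×10⁻⁴ Pa/m
Isobar spacing: Δn = ΔP/|∂P/∂n| = 200 Pa / 4.88×10⁻⁴ Pa/m = 409574 m ≈ 410 km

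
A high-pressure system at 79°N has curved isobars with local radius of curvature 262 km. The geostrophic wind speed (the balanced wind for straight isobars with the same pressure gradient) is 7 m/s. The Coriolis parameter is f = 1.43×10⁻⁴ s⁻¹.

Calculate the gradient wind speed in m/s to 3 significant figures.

9.32 m/s

Around a high, pressure-gradient force acts outward with centrifugal, so Coriolis balances both:
fV = (1/ρ)|∂P/∂n| + V²/R  →  V² − fR·V + fR·V_g = 0
With fR = 1.43×10⁻⁴ × 262×10³ m = 37.5 m/s:
V = [fR − √((fR)² − 4 fR V_g)]/2 = [37.5 − √(37.5² − 4×37.5×7)]/2 = 9.32 m/s
Supergeostrophic (V > V_g = 7 m/s), as expected around a high.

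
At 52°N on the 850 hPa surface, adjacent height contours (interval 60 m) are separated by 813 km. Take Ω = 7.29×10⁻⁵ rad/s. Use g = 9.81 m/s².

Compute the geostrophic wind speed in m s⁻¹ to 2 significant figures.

Coriolis parameter at 52°N:
f = 2Ω sin φ = 2 × 7.29×10⁻⁵ × sin 52° = 1.15×10⁻⁴ s⁻¹
Height gradient: |∂Z/∂n| = 60 m / 813000 m = 7.38×10⁻⁵
On a pressure surface, geostrophic balance gives V_g = (g/f)|∂Z/∂n|:
V_g = 9.81 × 7.38×10⁻⁵ / 1.15×10⁻⁴ = 6.30 m/s

6.3 m s⁻¹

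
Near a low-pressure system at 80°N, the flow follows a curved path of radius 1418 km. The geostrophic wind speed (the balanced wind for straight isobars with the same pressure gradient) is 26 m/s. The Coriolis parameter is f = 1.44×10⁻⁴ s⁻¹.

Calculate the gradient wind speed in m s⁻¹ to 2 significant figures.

Around a low, centrifugal force acts outward with Coriolis, so pressure-gradient force balances both:
(1/ρ)|∂P/∂n| = fV + V²/R  →  V² + fR·V − fR·V_g = 0
With fR = 1.44×10⁻⁴ × 1418×10³ m = 204 m/s:
V = [−fR + √((fR)² + 4 fR V_g)]/2 = [−204 + √(204² + 4×204×26)]/2 = 23.3 m/s
Subgeostrophic (V < V_g = 26 m/s), as expected around a low.

23 m s⁻¹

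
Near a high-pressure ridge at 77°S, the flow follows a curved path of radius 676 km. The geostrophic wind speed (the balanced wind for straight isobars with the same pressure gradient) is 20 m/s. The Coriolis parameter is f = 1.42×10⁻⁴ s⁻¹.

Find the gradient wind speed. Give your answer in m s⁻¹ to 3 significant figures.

Around a high, pressure-gradient force acts outward with centrifugal, so Coriolis balances both:
fV = (1/ρ)|∂P/∂n| + V²/R  →  V² − fR·V + fR·V_g = 0
With fR = 1.42×10⁻⁴ × 676×10³ m = 96.0 m/s:
V = [fR − √((fR)² − 4 fR V_g)]/2 = [96.0 − √(96.0² − 4×96.0×20)]/2 = 28.4 m/s
Supergeostrophic (V > V_g = 20 m/s), as expected around a high.

28.4 m s⁻¹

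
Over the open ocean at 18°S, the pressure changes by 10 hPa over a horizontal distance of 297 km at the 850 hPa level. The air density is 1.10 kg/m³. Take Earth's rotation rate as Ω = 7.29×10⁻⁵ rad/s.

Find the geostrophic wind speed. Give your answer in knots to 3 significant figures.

Coriolis parameter at 18°S:
f = 2Ω sin φ = 2 × 7.29×10⁻⁵ × sin 18° = 4.51×10⁻⁵ s⁻¹
Pressure gradient: |∂P/∂n| = 1000 Pa / 297000 m = 3.37×10⁻³ Pa/m
Geostrophic balance (pressure-gradient force = Coriolis force):
V_g = (1/(fρ)) |∂P/∂n| = 3.37×10⁻³ / (4.51×10⁻⁵ × 1.10) = 67.9 m/s
Converting: 67.9 m/s × 1.944 = 132 knots

132 knots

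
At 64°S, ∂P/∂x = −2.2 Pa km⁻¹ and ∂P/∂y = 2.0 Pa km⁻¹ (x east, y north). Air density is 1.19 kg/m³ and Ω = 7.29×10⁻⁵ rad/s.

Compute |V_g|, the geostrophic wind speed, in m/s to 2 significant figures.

19 m/s

Coriolis parameter at 64°S:
f = 2Ω sin φ = 2 × 7.29×10⁻⁵ × sin 64° = 1.31×10⁻⁴ s⁻¹
In the Southern Hemisphere f is negative: f = −1.31×10⁻⁴ s⁻¹.
Component geostrophic relations (x east, y north):
u_g = −(1/(fρ)) ∂P/∂y,  v_g = (1/(fρ)) ∂P/∂x
u_g = −(2.0×10⁻³)/(−1.31×10⁻⁴ × 1.19) = 12.8 m/s;  v_g = (−2.2×10⁻³)/(−1.31×10⁻⁴ × 1.19) = 14.1 m/s
|V_g| = √(u_g² + v_g²) = 19.1 m/s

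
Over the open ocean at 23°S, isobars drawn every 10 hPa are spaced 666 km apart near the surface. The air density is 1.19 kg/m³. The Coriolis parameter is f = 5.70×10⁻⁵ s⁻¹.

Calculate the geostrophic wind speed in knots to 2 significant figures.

43 knots

Pressure gradient: |∂P/∂n| = 1000 Pa / 666000 m = 1.50×10⁻³ Pa/m
Geostrophic balance (pressure-gradient force = Coriolis force):
V_g = (1/(fρ)) |∂P/∂n| = 1.50×10⁻³ / (5.70×10⁻⁵ × 1.19) = 22.1 m/s
Converting: 22.1 m/s × 1.944 = 43 knots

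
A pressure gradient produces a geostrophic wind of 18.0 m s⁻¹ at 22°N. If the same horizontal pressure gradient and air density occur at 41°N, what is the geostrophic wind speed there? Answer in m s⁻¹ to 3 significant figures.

With the same pressure gradient and density, V_g ∝ 1/f ∝ 1/sin φ.
V₂ = V₁ · sin φ₁ / sin φ₂ = 18.0 × sin 22° / sin 41°
V₂ = 18.0 × 0.3746/0.6561 = 10.3 m s⁻¹

10.3 m s⁻¹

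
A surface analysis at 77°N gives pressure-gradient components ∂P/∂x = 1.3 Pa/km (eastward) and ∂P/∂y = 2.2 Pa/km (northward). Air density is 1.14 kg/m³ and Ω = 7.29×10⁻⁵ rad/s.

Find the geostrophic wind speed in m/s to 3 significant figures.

Coriolis parameter at 77°N:
f = 2Ω sin φ = 2 × 7.29×10⁻⁵ × sin 77° = 1.42×10⁻⁴ s⁻¹
Component geostrophic relations (x east, y north):
u_g = −(1/(fρ)) ∂P/∂y,  v_g = (1/(fρ)) ∂P/∂x
u_g = −(2.2×10⁻³)/(1.42×10⁻⁴ × 1.14) = −13.6 m/s;  v_g = (1.3×10⁻³)/(1.42×10⁻⁴ × 1.14) = 8.03 m/s
|V_g| = √(u_g² + v_g²) = 15.8 m/s

15.8 m/s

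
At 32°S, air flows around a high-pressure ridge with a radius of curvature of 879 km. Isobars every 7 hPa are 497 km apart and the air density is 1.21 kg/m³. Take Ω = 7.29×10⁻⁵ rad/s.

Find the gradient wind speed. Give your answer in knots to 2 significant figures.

44 knots

Coriolis parameter at 32°S:
f = 2Ω sin φ = 2 × 7.29×10⁻⁵ × sin 32° = 7.73×10⁻⁵ s⁻¹
Pressure gradient: |∂P/∂n| = 700 Pa / 497000 m = 1.41×10⁻³ Pa/m
Geostrophic speed: V_g = |∂P/∂n|/(fρ) = 1.41×10⁻³/(7.73×10⁻⁵ × 1.21) = 15.1 m/s
Around a high, pressure-gradient force acts outward with centrifugal, so Coriolis balances both:
fV = (1/ρ)|∂P/∂n| + V²/R  →  V² − fR·V + fR·V_g = 0
With fR = 7.73×10⁻⁵ × 879×10³ m = 67.9 m/s:
V = [fR − √((fR)² − 4 fR V_g)]/2 = [67.9 − √(67.9² − 4×67.9×15.1)]/2 = 22.6 m/s
Supergeostrophic (V > V_g = 15.1 m/s), as expected around a high.
Converting: 22.6 m/s × 1.944 = 44 knots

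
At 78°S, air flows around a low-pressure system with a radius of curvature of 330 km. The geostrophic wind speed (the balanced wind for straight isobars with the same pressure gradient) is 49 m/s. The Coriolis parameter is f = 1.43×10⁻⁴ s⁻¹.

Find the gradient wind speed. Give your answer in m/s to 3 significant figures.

Around a low, centrifugal force acts outward with Coriolis, so pressure-gradient force balances both:
(1/ρ)|∂P/∂n| = fV + V²/R  →  V² + fR·V − fR·V_g = 0
With fR = 1.43×10⁻⁴ × 330×10³ m = 47.2 m/s:
V = [−fR + √((fR)² + 4 fR V_g)]/2 = [−47.2 + √(47.2² + 4×47.2×49)]/2 = 30 m/s
Subgeostrophic (V < V_g = 49 m/s), as expected around a low.

30.0 m/s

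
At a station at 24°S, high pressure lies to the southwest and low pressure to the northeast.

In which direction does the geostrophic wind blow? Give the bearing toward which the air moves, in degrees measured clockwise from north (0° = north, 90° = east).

315°

The pressure-gradient force points toward the northeast (bearing 045°).
Geostrophic balance: in the Southern Hemisphere the Coriolis force deflects motion to the left, so the geostrophic wind blows 90° to the left of the pressure-gradient force (low pressure on the right).
Rotating 045° by 90° counterclockwise gives 315° — the wind blows toward the northwest.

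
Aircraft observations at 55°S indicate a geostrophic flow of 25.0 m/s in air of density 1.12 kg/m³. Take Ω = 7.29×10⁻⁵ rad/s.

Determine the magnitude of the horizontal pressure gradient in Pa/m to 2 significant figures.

Coriolis parameter at 55°S:
f = 2Ω sin φ = 2 × 7.29×10⁻⁵ × sin 55° = 1.19×10⁻⁴ s⁻¹
Geostrophic balance rearranged: |∂P/∂n| = f ρ V_g
|∂P/∂n| = 1.19×10⁻⁴ × 1.12 × 25.0 = 3.34×10⁻³ Pa/m

3.3×10⁻³ Pa/m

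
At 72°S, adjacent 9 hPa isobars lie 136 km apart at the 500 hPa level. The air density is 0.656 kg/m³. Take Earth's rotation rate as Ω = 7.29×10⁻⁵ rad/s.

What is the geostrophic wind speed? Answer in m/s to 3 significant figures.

72.8 m/s

Coriolis parameter at 72°S:
f = 2Ω sin φ = 2 × 7.29×10⁻⁵ × sin 72° = 1.39×10⁻⁴ s⁻¹
Pressure gradient: |∂P/∂n| = 900 Pa / 136000 m = 6.62×10⁻³ Pa/m
Geostrophic balance (pressure-gradient force = Coriolis force):
V_g = (1/(fρ)) |∂P/∂n| = 6.62×10⁻³ / (1.39×10⁻⁴ × 0.656) = 72.8 m/s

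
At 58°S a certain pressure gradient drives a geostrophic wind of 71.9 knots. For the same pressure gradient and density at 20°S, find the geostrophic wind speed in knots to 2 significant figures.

With the same pressure gradient and density, V_g ∝ 1/f ∝ 1/sin φ.
V₂ = V₁ · sin φ₁ / sin φ₂ = 71.9 × sin 58° / sin 20°
V₂ = 71.9 × 0.8480/0.3420 = 180 knots

180 knots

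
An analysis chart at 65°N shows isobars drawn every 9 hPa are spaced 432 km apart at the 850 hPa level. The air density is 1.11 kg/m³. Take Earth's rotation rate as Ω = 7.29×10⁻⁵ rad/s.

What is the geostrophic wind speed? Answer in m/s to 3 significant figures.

Coriolis parameter at 65°N:
f = 2Ω sin φ = 2 × 7.29×10⁻⁵ × sin 65° = 1.32×10⁻⁴ s⁻¹
Pressure gradient: |∂P/∂n| = 900 Pa / 432000 m = 2.08×10⁻³ Pa/m
Geostrophic balance (pressure-gradient force = Coriolis force):
V_g = (1/(fρ)) |∂P/∂n| = 2.08×10⁻³ / (1.32×10⁻⁴ × 1.11) = 14.2 m/s

14.2 m/s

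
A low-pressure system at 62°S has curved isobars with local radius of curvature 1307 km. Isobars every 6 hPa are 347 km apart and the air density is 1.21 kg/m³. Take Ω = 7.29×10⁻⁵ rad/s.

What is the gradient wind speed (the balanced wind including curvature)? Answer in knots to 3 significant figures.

20.3 knots

Coriolis parameter at 62°S:
f = 2Ω sin φ = 2 × 7.29×10⁻⁵ × sin 62° = 1.29×10⁻⁴ s⁻¹
Pressure gradient: |∂P/∂n| = 600 Pa / 347000 m = 1.73×10⁻³ Pa/m
Geostrophic speed: V_g = |∂P/∂n|/(fρ) = 1.73×10⁻³/(1.29×10⁻⁴ × 1.21) = 11.1 m/s
Around a low, centrifugal force acts outward with Coriolis, so pressure-gradient force balances both:
(1/ρ)|∂P/∂n| = fV + V²/R  →  V² + fR·V − fR·V_g = 0
With fR = 1.29×10⁻⁴ × 1307×10³ m = 168 m/s:
V = [−fR + √((fR)² + 4 fR V_g)]/2 = [−168 + √(168² + 4×168×11.1)]/2 = 10.5 m/s
Subgeostrophic (V < V_g = 11.1 m/s), as expected around a low.
Converting: 10.5 m/s × 1.944 = 20.3 knots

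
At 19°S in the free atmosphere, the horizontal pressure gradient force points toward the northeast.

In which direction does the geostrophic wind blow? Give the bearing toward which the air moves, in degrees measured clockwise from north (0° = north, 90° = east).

315°

The pressure-gradient force points toward the northeast (bearing 045°).
Geostrophic balance: in the Southern Hemisphere the Coriolis force deflects motion to the left, so the geostrophic wind blows 90° to the left of the pressure-gradient force (low pressure on the right).
Rotating 045° by 90° counterclockwise gives 315° — the wind blows toward the northwest.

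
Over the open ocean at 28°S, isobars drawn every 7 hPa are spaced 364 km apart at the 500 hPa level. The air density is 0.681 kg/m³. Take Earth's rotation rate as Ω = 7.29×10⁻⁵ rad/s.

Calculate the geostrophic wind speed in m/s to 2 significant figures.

41 m/s

Coriolis parameter at 28°S:
f = 2Ω sin φ = 2 × 7.29×10⁻⁵ × sin 28° = 6.84×10⁻⁵ s⁻¹
Pressure gradient: |∂P/∂n| = 700 Pa / 364000 m = 1.92×10⁻³ Pa/m
Geostrophic balance (pressure-gradient force = Coriolis force):
V_g = (1/(fρ)) |∂P/∂n| = 1.92×10⁻³ / (6.84×10⁻⁵ × 0.681) = 41.3 m/s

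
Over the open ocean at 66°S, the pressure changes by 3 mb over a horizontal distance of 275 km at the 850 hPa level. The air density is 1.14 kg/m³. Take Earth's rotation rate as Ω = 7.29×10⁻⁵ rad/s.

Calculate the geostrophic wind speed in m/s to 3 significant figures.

7.18 m/s

Coriolis parameter at 66°S:
f = 2Ω sin φ = 2 × 7.29×10⁻⁵ × sin 66° = 1.33×10⁻⁴ s⁻¹
Pressure gradient: |∂P/∂n| = 300 Pa / 275000 m = 1.09×10⁻³ Pa/m
Geostrophic balance (pressure-gradient force = Coriolis force):
V_g = (1/(fρ)) |∂P/∂n| = 1.09×10⁻³ / (1.33×10⁻⁴ × 1.14) = 7.18 m/s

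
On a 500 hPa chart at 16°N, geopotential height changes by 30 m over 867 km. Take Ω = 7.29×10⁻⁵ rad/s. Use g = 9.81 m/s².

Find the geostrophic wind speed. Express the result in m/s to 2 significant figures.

8.4 m/s

Coriolis parameter at 16°N:
f = 2Ω sin φ = 2 × 7.29×10⁻⁵ × sin 16° = 4.02×10⁻⁵ s⁻¹
Height gradient: |∂Z/∂n| = 30 m / 867000 m = 3.46×10⁻⁵
On a pressure surface, geostrophic balance gives V_g = (g/f)|∂Z/∂n|:
V_g = 9.81 × 3.46×10⁻⁵ / 4.02×10⁻⁵ = 8.45 m/s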